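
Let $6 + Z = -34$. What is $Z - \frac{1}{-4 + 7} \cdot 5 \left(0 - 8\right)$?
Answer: $- \frac{80}{3} \approx -26.667$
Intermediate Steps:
$Z = -40$ ($Z = -6 - 34 = -40$)
$Z - \frac{1}{-4 + 7} \cdot 5 \left(0 - 8\right) = -40 - \frac{1}{-4 + 7} \cdot 5 \left(0 - 8\right) = -40 - \frac{1}{3} \cdot 5 \left(0 - 8\right) = -40 - \frac{1}{3} \cdot 5 \left(-8\right) = -40 - \frac{5}{3} \left(-8\right) = -40 - - \frac{40}{3} = -40 + \frac{40}{3} = - \frac{80}{3}$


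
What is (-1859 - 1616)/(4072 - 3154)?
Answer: -3475/918 ≈ -3.7854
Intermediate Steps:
(-1859 - 1616)/(4072 - 3154) = -3475/918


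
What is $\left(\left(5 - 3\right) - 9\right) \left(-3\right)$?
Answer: $21$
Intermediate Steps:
$\left(\left(5 - 3\right) - 9\right) \left(-3\right) = \left(2 - 9\right) \left(-3\right) = \left(-7\right) \left(-3\right) = 21$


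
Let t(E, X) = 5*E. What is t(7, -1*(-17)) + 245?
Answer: 280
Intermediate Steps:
t(7, -1*(-17)) + 245 = 5*7 + 245 = 35 + 245 = 280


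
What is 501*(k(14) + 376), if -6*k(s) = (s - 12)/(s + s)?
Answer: 5274361/28 ≈ 1.8837e+5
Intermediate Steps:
k(s) = -(-12 + s)/(12*s) (k(s) = -(s - 12)/(6*(s + s)) = -(-12 + s)/(6*(2*s)) = -(-12 + s)*1/(2*s)/6 = -(-12 + s)/(12*s))
501*(k(14) + 376) = 501*((1/12)*(12 - 1*14)/14 + 376) = 501*((1/12)*(1/14)*(12 - 14) + 376) = 501*((1/12)*(1/14)*(-2) + 376) = 501*(-1/84 + 376) = 501*(31583/84) = 5274361/28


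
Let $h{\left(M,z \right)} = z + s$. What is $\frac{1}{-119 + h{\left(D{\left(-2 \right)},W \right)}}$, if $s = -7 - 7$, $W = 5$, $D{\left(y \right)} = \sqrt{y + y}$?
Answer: $- \frac{1}{128} \approx -0.0078125$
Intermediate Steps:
$D{\left(y \right)} = \sqrt{2} \sqrt{y}$ ($D{\left(y \right)} = \sqrt{2 y} = \sqrt{2} \sqrt{y}$)
$s = -14$
$h{\left(M,z \right)} = -14 + z$ ($h{\left(M,z \right)} = z - 14 = -14 + z$)
$\frac{1}{-119 + h{\left(D{\left(-2 \right)},W \right)}} = \frac{1}{-119 + \left(-14 + 5\right)} = \frac{1}{-119 - 9} = \frac{1}{-128} = - \frac{1}{128}$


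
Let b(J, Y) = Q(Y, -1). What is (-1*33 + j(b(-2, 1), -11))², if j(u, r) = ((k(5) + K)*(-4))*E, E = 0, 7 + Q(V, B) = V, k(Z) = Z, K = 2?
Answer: 1089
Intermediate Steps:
Q(V, B) = -7 + V
b(J, Y) = -7 + Y
j(u, r) = 0 (j(u, r) = ((5 + 2)*(-4))*0 = (7*(-4))*0 = -28*0 = 0)
(-1*33 + j(b(-2, 1), -11))² = (-1*33 + 0)² = (-33 + 0)² = (-33)² = 1089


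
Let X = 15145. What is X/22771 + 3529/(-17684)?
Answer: 187465321/402682364 ≈ 0.46554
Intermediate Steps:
X/22771 + 3529/(-17684) = 15145/22771 + 3529/(-17684) = 15145*(1/22771) + 3529*(-1/17684) = 15145/22771 - 3529/17684 = 187465321/402682364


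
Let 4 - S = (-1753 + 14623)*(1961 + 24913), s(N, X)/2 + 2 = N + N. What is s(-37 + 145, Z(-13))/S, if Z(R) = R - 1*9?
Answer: -107/86467094 ≈ -1.2375e-6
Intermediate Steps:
Z(R) = -9 + R (Z(R) = R - 9 = -9 + R)
s(N, X) = -4 + 4*N (s(N, X) = -4 + 2*(N + N) = -4 + 2*(2*N) = -4 + 4*N)
S = -345868376 (S = 4 - (-1753 + 14623)*(1961 + 24913) = 4 - 12870*26874 = 4 - 1*345868380 = 4 - 345868380 = -345868376)
s(-37 + 145, Z(-13))/S = (-4 + 4*(-37 + 145))/(-345868376) = (-4 + 4*108)*(-1/345868376) = (-4 + 432)*(-1/345868376) = 428*(-1/345868376) = -107/86467094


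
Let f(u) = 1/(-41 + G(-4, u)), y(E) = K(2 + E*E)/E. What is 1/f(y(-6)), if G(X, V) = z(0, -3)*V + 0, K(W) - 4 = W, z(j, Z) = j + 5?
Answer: -76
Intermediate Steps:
z(j, Z) = 5 + j
K(W) = 4 + W
y(E) = (6 + E²)/E (y(E) = (4 + (2 + E*E))/E = (4 + (2 + E²))/E = (6 + E²)/E)
G(X, V) = 5*V (G(X, V) = (5 + 0)*V + 0 = 5*V + 0 = 5*V)
f(u) = 1/(-41 + 5*u)
1/f(y(-6)) = 1/(1/(-41 + 5*(-6 + 6/(-6)))) = 1/(1/(-41 + 5*(-6 + 6*(-⅙)))) = 1/(1/(-41 + 5*(-6 - 1))) = 1/(1/(-41 + 5*(-7))) = 1/(1/(-41 - 35)) = 1/(1/(-76)) = 1/(-1/76) = -76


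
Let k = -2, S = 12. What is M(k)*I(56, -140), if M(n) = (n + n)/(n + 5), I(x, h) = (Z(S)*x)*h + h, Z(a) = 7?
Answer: 73360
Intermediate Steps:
I(x, h) = h + 7*h*x (I(x, h) = (7*x)*h + h = 7*h*x + h = h + 7*h*x)
M(n) = 2*n/(5 + n) (M(n) = (2*n)/(5 + n) = 2*n/(5 + n))
M(k)*I(56, -140) = (2*(-2)/(5 - 2))*(-140*(1 + 7*56)) = (2*(-2)/3)*(-140*(1 + 392)) = (2*(-2)*(1/3))*(-140*393) = -4/3*(-55020) = 73360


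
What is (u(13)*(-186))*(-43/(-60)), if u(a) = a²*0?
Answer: 0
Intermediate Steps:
u(a) = 0
(u(13)*(-186))*(-43/(-60)) = (0*(-186))*(-43/(-60)) = 0*(-43*(-1/60)) = 0*(43/60) = 0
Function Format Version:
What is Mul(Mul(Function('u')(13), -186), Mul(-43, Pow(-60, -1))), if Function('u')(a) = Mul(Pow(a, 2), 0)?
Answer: 0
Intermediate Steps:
Function('u')(a) = 0
Mul(Mul(Function('u')(13), -186), Mul(-43, Pow(-60, -1))) = Mul(Mul(0, -186), Mul(-43, Pow(-60, -1))) = Mul(0, Mul(-43, Rational(-1, 60))) = Mul(0, Rational(43, 60)) = 0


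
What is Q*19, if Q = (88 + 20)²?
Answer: 221616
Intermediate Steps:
Q = 11664 (Q = 108² = 11664)
Q*19 = 11664*19 = 221616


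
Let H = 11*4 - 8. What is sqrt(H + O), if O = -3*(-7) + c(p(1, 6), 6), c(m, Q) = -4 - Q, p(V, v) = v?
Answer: sqrt(47) ≈ 6.8557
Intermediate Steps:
O = 11 (O = -3*(-7) + (-4 - 1*6) = 21 + (-4 - 6) = 21 - 10 = 11)
H = 36 (H = 44 - 8 = 36)
sqrt(H + O) = sqrt(36 + 11) = sqrt(47)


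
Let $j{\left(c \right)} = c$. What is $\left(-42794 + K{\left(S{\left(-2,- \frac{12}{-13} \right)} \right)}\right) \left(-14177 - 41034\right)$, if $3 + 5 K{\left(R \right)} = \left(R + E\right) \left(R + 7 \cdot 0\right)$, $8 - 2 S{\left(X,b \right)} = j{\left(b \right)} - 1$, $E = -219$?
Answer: $\frac{616802822471}{260} \approx 2.3723 \cdot 10^{9}$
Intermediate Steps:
$S{\left(X,b \right)} = \frac{9}{2} - \frac{b}{2}$ ($S{\left(X,b \right)} = 4 - \frac{b - 1}{2} = 4 - \frac{-1 + b}{2} = 4 - \left(- \frac{1}{2} + \frac{b}{2}\right) = \frac{9}{2} - \frac{b}{2}$)
$K{\left(R \right)} = - \frac{3}{5} + \frac{R \left(-219 + R\right)}{5}$ ($K{\left(R \right)} = - \frac{3}{5} + \frac{\left(R - 219\right) \left(R + 7 \cdot 0\right)}{5} = - \frac{3}{5} + \frac{\left(-219 + R\right) \left(R + 0\right)}{5} = - \frac{3}{5} + \frac{\left(-219 + R\right) R}{5} = - \frac{3}{5} + \frac{R \left(-219 + R\right)}{5}$)
$\left(-42794 + K{\left(S{\left(-2,- \frac{12}{-13} \right)} \right)}\right) \left(-14177 - 41034\right) = \left(-42794 - \left(\frac{3}{5} - \frac{\left(\frac{9}{2} - \frac{\left(-12\right) \frac{1}{-13}}{2}\right)^{2}}{5} + \frac{219 \left(\frac{9}{2} - \frac{\left(-12\right) \frac{1}{-13}}{2}\right)}{5}\right)\right) \left(-14177 - 41034\right) = \left(-42794 - \left(\frac{3}{5} - \frac{\left(\frac{9}{2} - \frac{\left(-12\right) \left(- \frac{1}{13}\right)}{2}\right)^{2}}{5} + \frac{219 \left(\frac{9}{2} - \frac{\left(-12\right) \left(- \frac{1}{13}\right)}{2}\right)}{5}\right)\right) \left(-55211\right) = \left(-42794 - \left(\frac{3}{5} - \frac{\left(\frac{9}{2} - \frac{6}{13}\right)^{2}}{5} + \frac{219 \left(\frac{9}{2} - \frac{6}{13}\right)}{5}\right)\right) \left(-55211\right) = \left(-42794 - \left(\frac{23073}{130} - \frac{2205}{676}\right)\right) \left(-55211\right) = \left(-42794 - \frac{588873}{3380}\right) \left(-55211\right) = \left(- \frac{145232593}{3380}\right) \left(-55211\right) = \frac{616802822471}{260}$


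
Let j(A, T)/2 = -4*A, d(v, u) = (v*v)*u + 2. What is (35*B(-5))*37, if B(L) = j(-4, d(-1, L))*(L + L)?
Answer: -414400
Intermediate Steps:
d(v, u) = 2 + u*v² (d(v, u) = v²*u + 2 = u*v² + 2 = 2 + u*v²)
j(A, T) = -8*A (j(A, T) = 2*(-4*A) = -8*A)
B(L) = 64*L (B(L) = (-8*(-4))*(L + L) = 32*(2*L) = 64*L)
(35*B(-5))*37 = (35*(64*(-5)))*37 = (35*(-320))*37 = -11200*37 = -414400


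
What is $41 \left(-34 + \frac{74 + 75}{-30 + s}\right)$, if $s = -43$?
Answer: $- \frac{107871}{73} \approx -1477.7$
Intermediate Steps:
$41 \left(-34 + \frac{74 + 75}{-30 + s}\right) = 41 \left(-34 + \frac{74 + 75}{-30 - 43}\right) = 41 \left(-34 + \frac{149}{-73}\right) = 41 \left(-34 + 149 \left(- \frac{1}{73}\right)\right) = 41 \left(-34 - \frac{149}{73}\right) = 41 \left(- \frac{2631}{73}\right) = - \frac{107871}{73}$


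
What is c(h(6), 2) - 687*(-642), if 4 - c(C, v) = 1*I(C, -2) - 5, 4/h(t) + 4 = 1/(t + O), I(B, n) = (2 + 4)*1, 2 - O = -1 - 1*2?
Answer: 441057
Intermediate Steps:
O = 5 (O = 2 - (-1 - 1*2) = 2 - (-1 - 2) = 2 - 1*(-3) = 2 + 3 = 5)
I(B, n) = 6 (I(B, n) = 6*1 = 6)
h(t) = 4/(-4 + 1/(5 + t)) (h(t) = 4/(-4 + 1/(t + 5)) = 4/(-4 + 1/(5 + t)))
c(C, v) = 3 (c(C, v) = 4 - (1*6 - 5) = 4 - (6 - 5) = 4 - 1*1 = 4 - 1 = 3)
c(h(6), 2) - 687*(-642) = 3 - 687*(-642) = 3 + 441054 = 441057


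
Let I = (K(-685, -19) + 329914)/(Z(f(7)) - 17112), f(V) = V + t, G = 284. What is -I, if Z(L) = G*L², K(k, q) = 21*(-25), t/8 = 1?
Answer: -329389/46788 ≈ -7.0400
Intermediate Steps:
t = 8 (t = 8*1 = 8)
K(k, q) = -525
f(V) = 8 + V (f(V) = V + 8 = 8 + V)
Z(L) = 284*L²
I = 329389/46788 (I = (-525 + 329914)/(284*(8 + 7)² - 17112) = 329389/(284*15² - 17112) = 329389/(284*225 - 17112) = 329389/(63900 - 17112) = 329389/46788 ≈ 7.0400)
-I = -1*329389/46788 = -329389/46788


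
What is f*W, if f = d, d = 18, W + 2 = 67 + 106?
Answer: 3078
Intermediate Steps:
W = 171 (W = -2 + (67 + 106) = -2 + 173 = 171)
f = 18
f*W = 18*171 = 3078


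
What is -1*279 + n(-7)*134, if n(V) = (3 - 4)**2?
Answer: -145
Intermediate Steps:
n(V) = 1 (n(V) = (-1)**2 = 1)
-1*279 + n(-7)*134 = -1*279 + 1*134 = -279 + 134 = -145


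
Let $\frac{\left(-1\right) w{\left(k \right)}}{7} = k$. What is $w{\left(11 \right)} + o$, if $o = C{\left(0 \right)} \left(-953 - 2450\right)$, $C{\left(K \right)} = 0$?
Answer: $-77$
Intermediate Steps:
$w{\left(k \right)} = - 7 k$
$o = 0$ ($o = 0 \left(-953 - 2450\right) = 0 \left(-3403\right) = 0$)
$w{\left(11 \right)} + o = \left(-7\right) 11 + 0 = -77 + 0 = -77$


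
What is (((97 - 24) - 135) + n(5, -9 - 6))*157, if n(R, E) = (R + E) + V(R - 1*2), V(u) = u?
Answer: -10833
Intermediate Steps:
n(R, E) = -2 + E + 2*R (n(R, E) = (R + E) + (R - 1*2) = (E + R) + (R - 2) = (E + R) + (-2 + R) = -2 + E + 2*R)
(((97 - 24) - 135) + n(5, -9 - 6))*157 = (((97 - 24) - 135) + (-2 + (-9 - 6) + 2*5))*157 = ((73 - 135) + (-2 - 15 + 10))*157 = (-62 - 7)*157 = -69*157 = -10833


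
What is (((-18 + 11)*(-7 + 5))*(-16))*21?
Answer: -4704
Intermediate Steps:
(((-18 + 11)*(-7 + 5))*(-16))*21 = (-7*(-2)*(-16))*21 = (14*(-16))*21 = -224*21 = -4704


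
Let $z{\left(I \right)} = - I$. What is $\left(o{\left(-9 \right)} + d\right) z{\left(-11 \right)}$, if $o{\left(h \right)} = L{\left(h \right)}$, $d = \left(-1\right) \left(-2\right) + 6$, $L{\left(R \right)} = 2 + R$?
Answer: $11$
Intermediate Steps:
$d = 8$ ($d = 2 + 6 = 8$)
$o{\left(h \right)} = 2 + h$
$\left(o{\left(-9 \right)} + d\right) z{\left(-11 \right)} = \left(\left(2 - 9\right) + 8\right) \left(\left(-1\right) \left(-11\right)\right) = \left(-7 + 8\right) 11 = 1 \cdot 11 = 11$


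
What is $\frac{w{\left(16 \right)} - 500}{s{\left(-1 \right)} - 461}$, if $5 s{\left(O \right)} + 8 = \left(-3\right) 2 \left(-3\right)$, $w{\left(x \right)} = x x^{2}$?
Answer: $- \frac{3596}{459} \approx -7.8344$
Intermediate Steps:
$w{\left(x \right)} = x^{3}$
$s{\left(O \right)} = 2$ ($s{\left(O \right)} = - \frac{8}{5} + \frac{\left(-3\right) 2 \left(-3\right)}{5} = - \frac{8}{5} + \frac{\left(-6\right) \left(-3\right)}{5} = - \frac{8}{5} + \frac{1}{5} \cdot 18 = - \frac{8}{5} + \frac{18}{5} = 2$)
$\frac{w{\left(16 \right)} - 500}{s{\left(-1 \right)} - 461} = \frac{16^{3} - 500}{2 - 461} = \frac{4096 - 500}{-459} = 3596 \left(- \frac{1}{459}\right) = - \frac{3596}{459}$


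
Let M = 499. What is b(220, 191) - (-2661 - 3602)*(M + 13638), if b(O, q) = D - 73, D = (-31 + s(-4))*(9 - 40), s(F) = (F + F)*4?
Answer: 88541911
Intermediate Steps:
s(F) = 8*F (s(F) = (2*F)*4 = 8*F)
D = 1953 (D = (-31 + 8*(-4))*(9 - 40) = (-31 - 32)*(-31) = -63*(-31) = 1953)
b(O, q) = 1880 (b(O, q) = 1953 - 73 = 1880)
b(220, 191) - (-2661 - 3602)*(M + 13638) = 1880 - (-2661 - 3602)*(499 + 13638) = 1880 - (-6263)*14137 = 1880 - 1*(-88540031) = 1880 + 88540031 = 88541911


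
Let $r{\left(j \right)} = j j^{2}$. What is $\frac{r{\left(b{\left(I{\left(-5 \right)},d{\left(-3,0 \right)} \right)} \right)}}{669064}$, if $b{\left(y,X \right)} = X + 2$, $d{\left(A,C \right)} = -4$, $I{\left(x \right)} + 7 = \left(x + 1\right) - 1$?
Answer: $- \frac{1}{83633} \approx -1.1957 \cdot 10^{-5}$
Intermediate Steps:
$I{\left(x \right)} = -7 + x$ ($I{\left(x \right)} = -7 + \left(\left(x + 1\right) - 1\right) = -7 + \left(\left(1 + x\right) - 1\right) = -7 + x$)
$b{\left(y,X \right)} = 2 + X$
$r{\left(j \right)} = j^{3}$
$\frac{r{\left(b{\left(I{\left(-5 \right)},d{\left(-3,0 \right)} \right)} \right)}}{669064} = \frac{\left(2 - 4\right)^{3}}{669064} = \left(-2\right)^{3} \cdot \frac{1}{669064} = \left(-8\right) \frac{1}{669064} = - \frac{1}{83633}$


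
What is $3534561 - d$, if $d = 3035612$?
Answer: $498949$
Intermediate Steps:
$3534561 - d = 3534561 - 3035612 = 498949$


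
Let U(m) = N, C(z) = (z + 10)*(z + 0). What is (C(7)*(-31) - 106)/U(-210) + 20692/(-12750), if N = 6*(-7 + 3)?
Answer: 7981607/51000 ≈ 156.50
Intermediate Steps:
C(z) = z*(10 + z) (C(z) = (10 + z)*z = z*(10 + z))
N = -24 (N = 6*(-4) = -24)
U(m) = -24
(C(7)*(-31) - 106)/U(-210) + 20692/(-12750) = ((7*(10 + 7))*(-31) - 106)/(-24) + 20692/(-12750) = ((7*17)*(-31) - 106)*(-1/24) + 20692*(-1/12750) = (119*(-31) - 106)*(-1/24) - 10346/6375 = (-3689 - 106)*(-1/24) - 10346/6375 = -3795*(-1/24) - 10346/6375 = 1265/8 - 10346/6375 = 7981607/51000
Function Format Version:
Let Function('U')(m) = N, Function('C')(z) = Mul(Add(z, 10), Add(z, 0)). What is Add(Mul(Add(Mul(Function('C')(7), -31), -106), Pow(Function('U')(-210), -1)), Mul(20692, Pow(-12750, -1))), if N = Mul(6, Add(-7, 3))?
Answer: Rational(7981607, 51000) ≈ 156.50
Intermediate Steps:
Function('C')(z) = Mul(z, Add(10, z)) (Function('C')(z) = Mul(Add(10, z), z) = Mul(z, Add(10, z)))
N = -24 (N = Mul(6, -4) = -24)
Function('U')(m) = -24
Add(Mul(Add(Mul(Function('C')(7), -31), -106), Pow(Function('U')(-210), -1)), Mul(20692, Pow(-12750, -1))) = Add(Mul(Add(Mul(Mul(7, Add(10, 7)), -31), -106), Pow(-24, -1)), Mul(20692, Pow(-12750, -1))) = Add(Mul(Add(Mul(Mul(7, 17), -31), -106), Rational(-1, 24)), Mul(20692, Rational(-1, 12750))) = Add(Mul(Add(Mul(119, -31), -106), Rational(-1, 24)), Rational(-10346, 6375)) = Add(Mul(Add(-3689, -106), Rational(-1, 24)), Rational(-10346, 6375)) = Add(Mul(-3795, Rational(-1, 24)), Rational(-10346, 6375)) = Add(Rational(1265, 8), Rational(-10346, 6375)) = Rational(7981607, 51000)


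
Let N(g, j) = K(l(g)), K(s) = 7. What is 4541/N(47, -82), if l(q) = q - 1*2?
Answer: 4541/7 ≈ 648.71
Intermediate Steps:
l(q) = -2 + q (l(q) = q - 2 = -2 + q)
N(g, j) = 7
4541/N(47, -82) = 4541/7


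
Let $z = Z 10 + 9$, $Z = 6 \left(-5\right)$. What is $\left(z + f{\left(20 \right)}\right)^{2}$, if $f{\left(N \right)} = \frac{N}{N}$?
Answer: $84100$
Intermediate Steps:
$f{\left(N \right)} = 1$
$Z = -30$
$z = -291$ ($z = \left(-30\right) 10 + 9 = -300 + 9 = -291$)
$\left(z + f{\left(20 \right)}\right)^{2} = \left(-291 + 1\right)^{2} = \left(-290\right)^{2} = 84100$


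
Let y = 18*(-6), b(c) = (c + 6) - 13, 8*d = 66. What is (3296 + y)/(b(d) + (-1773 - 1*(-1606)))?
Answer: -12752/663 ≈ -19.234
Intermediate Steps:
d = 33/4 (d = (⅛)*66 = 33/4 ≈ 8.2500)
b(c) = -7 + c (b(c) = (6 + c) - 13 = -7 + c)
y = -108
(3296 + y)/(b(d) + (-1773 - 1*(-1606))) = (3296 - 108)/((-7 + 33/4) + (-1773 - 1*(-1606))) = 3188/(5/4 + (-1773 + 1606)) = 3188/(5/4 - 167) = 3188/(-663/4) = 3188*(-4/663) = -12752/663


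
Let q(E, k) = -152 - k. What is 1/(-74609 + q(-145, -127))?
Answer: -1/74634 ≈ -1.3399e-5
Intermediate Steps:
1/(-74609 + q(-145, -127)) = 1/(-74609 + (-152 - 1*(-127))) = 1/(-74609 + (-152 + 127)) = 1/(-74609 - 25) = 1/(-74634) = -1/74634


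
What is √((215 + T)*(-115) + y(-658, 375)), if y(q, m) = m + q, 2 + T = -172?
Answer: 7*I*√102 ≈ 70.697*I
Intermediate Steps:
T = -174 (T = -2 - 172 = -174)
√((215 + T)*(-115) + y(-658, 375)) = √((215 - 174)*(-115) + (375 - 658)) = √(41*(-115) - 283) = √(-4715 - 283) = √(-4998) = 7*I*√102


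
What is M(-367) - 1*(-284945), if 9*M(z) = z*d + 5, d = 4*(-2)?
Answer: 2567446/9 ≈ 2.8527e+5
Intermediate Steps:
d = -8
M(z) = 5/9 - 8*z/9 (M(z) = (z*(-8) + 5)/9 = (-8*z + 5)/9 = (5 - 8*z)/9 = 5/9 - 8*z/9)
M(-367) - 1*(-284945) = (5/9 - 8/9*(-367)) - 1*(-284945) = (5/9 + 2936/9) + 284945 = 2941/9 + 284945 = 2567446/9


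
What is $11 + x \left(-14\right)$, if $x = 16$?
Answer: $-213$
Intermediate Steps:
$11 + x \left(-14\right) = 11 + 16 \left(-14\right) = 11 - 224 = -213$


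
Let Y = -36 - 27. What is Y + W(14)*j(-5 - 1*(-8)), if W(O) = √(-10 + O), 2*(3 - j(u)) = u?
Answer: -60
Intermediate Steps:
j(u) = 3 - u/2
Y = -63
Y + W(14)*j(-5 - 1*(-8)) = -63 + √(-10 + 14)*(3 - (-5 - 1*(-8))/2) = -63 + √4*(3 - (-5 + 8)/2) = -63 + 2*(3 - ½*3) = -63 + 2*(3 - 3/2) = -63 + 2*(3/2) = -63 + 3 = -60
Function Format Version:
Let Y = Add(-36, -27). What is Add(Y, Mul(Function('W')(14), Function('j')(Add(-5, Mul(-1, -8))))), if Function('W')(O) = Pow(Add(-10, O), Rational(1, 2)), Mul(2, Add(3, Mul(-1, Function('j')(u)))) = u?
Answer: -60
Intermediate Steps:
Function('j')(u) = Add(3, Mul(Rational(-1, 2), u))
Y = -63
Add(Y, Mul(Function('W')(14), Function('j')(Add(-5, Mul(-1, -8))))) = Add(-63, Mul(Pow(Add(-10, 14), Rational(1, 2)), Add(3, Mul(Rational(-1, 2), Add(-5, Mul(-1, -8)))))) = Add(-63, Mul(Pow(4, Rational(1, 2)), Add(3, Mul(Rational(-1, 2), Add(-5, 8))))) = Add(-63, Mul(2, Add(3, Mul(Rational(-1, 2), 3)))) = Add(-63, Mul(2, Add(3, Rational(-3, 2)))) = Add(-63, Mul(2, Rational(3, 2))) = Add(-63, 3) = -60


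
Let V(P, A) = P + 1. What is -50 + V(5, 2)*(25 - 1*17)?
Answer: -2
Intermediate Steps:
V(P, A) = 1 + P
-50 + V(5, 2)*(25 - 1*17) = -50 + (1 + 5)*(25 - 1*17) = -50 + 6*(25 - 17) = -50 + 6*8 = -50 + 48 = -2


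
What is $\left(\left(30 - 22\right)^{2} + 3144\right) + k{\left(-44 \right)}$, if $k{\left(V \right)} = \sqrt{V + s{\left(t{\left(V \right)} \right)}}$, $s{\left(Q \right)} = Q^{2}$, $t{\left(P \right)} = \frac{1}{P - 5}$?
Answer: $3208 + \frac{i \sqrt{105643}}{49} \approx 3208.0 + 6.6332 i$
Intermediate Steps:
$t{\left(P \right)} = \frac{1}{-5 + P}$
$k{\left(V \right)} = \sqrt{V + \frac{1}{\left(-5 + V\right)^{2}}}$ ($k{\left(V \right)} = \sqrt{V + \left(\frac{1}{-5 + V}\right)^{2}} = \sqrt{V + \frac{1}{\left(-5 + V\right)^{2}}}$)
$\left(\left(30 - 22\right)^{2} + 3144\right) + k{\left(-44 \right)} = \left(\left(30 - 22\right)^{2} + 3144\right) + \sqrt{-44 + \frac{1}{\left(-5 - 44\right)^{2}}} = \left(8^{2} + 3144\right) + \sqrt{-44 + \frac{1}{2401}} = \left(64 + 3144\right) + \sqrt{-44 + \frac{1}{2401}} = 3208 + \sqrt{- \frac{105643}{2401}} = 3208 + \frac{i \sqrt{105643}}{49}$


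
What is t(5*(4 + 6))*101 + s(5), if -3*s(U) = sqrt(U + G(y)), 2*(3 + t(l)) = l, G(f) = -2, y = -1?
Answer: 2222 - sqrt(3)/3 ≈ 2221.4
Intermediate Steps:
t(l) = -3 + l/2
s(U) = -sqrt(-2 + U)/3 (s(U) = -sqrt(U - 2)/3 = -sqrt(-2 + U)/3)
t(5*(4 + 6))*101 + s(5) = (-3 + (5*(4 + 6))/2)*101 - sqrt(-2 + 5)/3 = (-3 + (5*10)/2)*101 - sqrt(3)/3 = (-3 + (1/2)*50)*101 - sqrt(3)/3 = (-3 + 25)*101 - sqrt(3)/3 = 22*101 - sqrt(3)/3 = 2222 - sqrt(3)/3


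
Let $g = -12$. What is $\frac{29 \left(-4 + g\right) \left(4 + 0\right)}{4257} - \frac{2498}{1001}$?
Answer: $- \frac{1135622}{387387} \approx -2.9315$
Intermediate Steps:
$\frac{29 \left(-4 + g\right) \left(4 + 0\right)}{4257} - \frac{2498}{1001} = \frac{29 \left(-4 - 12\right) \left(4 + 0\right)}{4257} - \frac{2498}{1001} = 29 \left(\left(-16\right) 4\right) \frac{1}{4257} - \frac{2498}{1001} = 29 \left(-64\right) \frac{1}{4257} - \frac{2498}{1001} = \left(-1856\right) \frac{1}{4257} - \frac{2498}{1001} = - \frac{1856}{4257} - \frac{2498}{1001} = - \frac{1135622}{387387}$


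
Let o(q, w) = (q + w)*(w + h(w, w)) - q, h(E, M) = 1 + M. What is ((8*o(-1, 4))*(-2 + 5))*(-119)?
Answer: -79968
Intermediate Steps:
o(q, w) = -q + (1 + 2*w)*(q + w) (o(q, w) = (q + w)*(w + (1 + w)) - q = (q + w)*(1 + 2*w) - q = (1 + 2*w)*(q + w) - q = -q + (1 + 2*w)*(q + w))
((8*o(-1, 4))*(-2 + 5))*(-119) = ((8*(4*(1 + 2*(-1) + 2*4)))*(-2 + 5))*(-119) = ((8*(4*(1 - 2 + 8)))*3)*(-119) = ((8*(4*7))*3)*(-119) = ((8*28)*3)*(-119) = (224*3)*(-119) = 672*(-119) = -79968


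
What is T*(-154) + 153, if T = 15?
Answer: -2157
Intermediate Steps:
T*(-154) + 153 = 15*(-154) + 153 = -2310 + 153 = -2157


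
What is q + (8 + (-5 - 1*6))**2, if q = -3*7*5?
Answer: -96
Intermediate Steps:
q = -105 (q = -21*5 = -105)
q + (8 + (-5 - 1*6))**2 = -105 + (8 + (-5 - 1*6))**2 = -105 + (8 + (-5 - 6))**2 = -105 + (8 - 11)**2 = -105 + (-3)**2 = -105 + 9 = -96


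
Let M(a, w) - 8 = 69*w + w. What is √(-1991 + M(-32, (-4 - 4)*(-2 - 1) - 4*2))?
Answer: I*√863 ≈ 29.377*I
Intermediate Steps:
M(a, w) = 8 + 70*w (M(a, w) = 8 + (69*w + w) = 8 + 70*w)
√(-1991 + M(-32, (-4 - 4)*(-2 - 1) - 4*2)) = √(-1991 + (8 + 70*((-4 - 4)*(-2 - 1) - 4*2))) = √(-1991 + (8 + 70*(-8*(-3) - 8))) = √(-1991 + (8 + 70*(24 - 8))) = √(-1991 + (8 + 70*16)) = √(-1991 + (8 + 1120)) = √(-1991 + 1128) = √(-863) = I*√863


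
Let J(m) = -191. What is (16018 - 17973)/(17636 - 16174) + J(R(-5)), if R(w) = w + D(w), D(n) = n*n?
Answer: -16541/86 ≈ -192.34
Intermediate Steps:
D(n) = n**2
R(w) = w + w**2
(16018 - 17973)/(17636 - 16174) + J(R(-5)) = (16018 - 17973)/(17636 - 16174) - 191 = -1955/1462 - 191 = -1955*1/1462 - 191 = -115/86 - 191 = -16541/86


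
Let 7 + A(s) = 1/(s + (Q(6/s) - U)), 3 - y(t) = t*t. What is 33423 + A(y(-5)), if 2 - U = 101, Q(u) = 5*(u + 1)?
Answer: 29640003/887 ≈ 33416.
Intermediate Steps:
Q(u) = 5 + 5*u (Q(u) = 5*(1 + u) = 5 + 5*u)
U = -99 (U = 2 - 1*101 = 2 - 101 = -99)
y(t) = 3 - t² (y(t) = 3 - t*t = 3 - t²)
A(s) = -7 + 1/(104 + s + 30/s) (A(s) = -7 + 1/(s + ((5 + 5*(6/s)) - 1*(-99))) = -7 + 1/(s + ((5 + 30/s) + 99)) = -7 + 1/(s + (104 + 30/s)) = -7 + 1/(104 + s + 30/s))
33423 + A(y(-5)) = 33423 + (-210 - 35*(3 - 1*(-5)²) - (3 - 1*(-5)²)*(692 + 7*(3 - 1*(-5)²)))/(30 + (3 - 1*(-5)²)*(104 + (3 - 1*(-5)²))) = 33423 + (-210 - 35*(3 - 1*25) - (3 - 1*25)*(692 + 7*(3 - 1*25)))/(30 + (3 - 1*25)*(104 + (3 - 1*25))) = 33423 + (-210 - 35*(3 - 25) - (3 - 25)*(692 + 7*(3 - 25)))/(30 + (3 - 25)*(104 + (3 - 25))) = 33423 + (-210 - 35*(-22) - 1*(-22)*(692 + 7*(-22)))/(30 - 22*(104 - 22)) = 33423 + (-210 + 770 - 1*(-22)*(692 - 154))/(30 - 22*82) = 33423 + (-210 + 770 - 1*(-22)*538)/(30 - 1804) = 33423 + (-210 + 770 + 11836)/(-1774) = 33423 - 1/1774*12396 = 33423 - 6198/887 = 29640003/887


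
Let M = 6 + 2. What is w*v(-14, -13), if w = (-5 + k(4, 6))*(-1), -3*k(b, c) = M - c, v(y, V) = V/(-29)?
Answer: 221/87 ≈ 2.5402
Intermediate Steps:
v(y, V) = -V/29 (v(y, V) = V*(-1/29) = -V/29)
M = 8
k(b, c) = -8/3 + c/3 (k(b, c) = -(8 - c)/3 = -8/3 + c/3)
w = 17/3 (w = (-5 + (-8/3 + (⅓)*6))*(-1) = (-5 + (-8/3 + 2))*(-1) = (-5 - ⅔)*(-1) = -17/3*(-1) = 17/3 ≈ 5.6667)
w*v(-14, -13) = 17*(-1/29*(-13))/3 = (17/3)*(13/29) = 221/87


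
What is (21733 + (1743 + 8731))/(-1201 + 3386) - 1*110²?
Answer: -26406293/2185 ≈ -12085.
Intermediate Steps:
(21733 + (1743 + 8731))/(-1201 + 3386) - 1*110² = (21733 + 10474)/2185 - 1*12100 = 32207*(1/2185) - 12100 = 32207/2185 - 12100 = -26406293/2185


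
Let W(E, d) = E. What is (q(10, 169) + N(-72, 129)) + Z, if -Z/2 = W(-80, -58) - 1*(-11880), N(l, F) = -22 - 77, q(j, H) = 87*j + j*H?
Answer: -21139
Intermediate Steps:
q(j, H) = 87*j + H*j
N(l, F) = -99
Z = -23600 (Z = -2*(-80 - 1*(-11880)) = -2*(-80 + 11880) = -2*11800 = -23600)
(q(10, 169) + N(-72, 129)) + Z = (10*(87 + 169) - 99) - 23600 = (10*256 - 99) - 23600 = (2560 - 99) - 23600 = 2461 - 23600 = -21139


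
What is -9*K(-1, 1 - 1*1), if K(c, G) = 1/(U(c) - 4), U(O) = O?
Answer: 9/5 ≈ 1.8000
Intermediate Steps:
K(c, G) = 1/(-4 + c) (K(c, G) = 1/(c - 4) = 1/(-4 + c))
-9*K(-1, 1 - 1*1) = -9/(-4 - 1) = -9/(-5) = -9*(-⅕) = 9/5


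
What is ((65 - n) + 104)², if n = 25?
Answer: 20736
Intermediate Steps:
((65 - n) + 104)² = ((65 - 1*25) + 104)² = ((65 - 25) + 104)² = (40 + 104)² = 144² = 20736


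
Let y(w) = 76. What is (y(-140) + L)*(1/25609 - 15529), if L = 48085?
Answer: -19152770507760/25609 ≈ -7.4789e+8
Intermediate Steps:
(y(-140) + L)*(1/25609 - 15529) = (76 + 48085)*(1/25609 - 15529) = 48161*(1/25609 - 15529) = 48161*(-397682160/25609) = -19152770507760/25609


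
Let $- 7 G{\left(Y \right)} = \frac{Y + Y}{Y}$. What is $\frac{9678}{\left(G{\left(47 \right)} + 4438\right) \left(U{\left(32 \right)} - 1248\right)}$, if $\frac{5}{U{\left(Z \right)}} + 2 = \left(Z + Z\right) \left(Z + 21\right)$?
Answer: $- \frac{11482947}{6571146538} \approx -0.0017475$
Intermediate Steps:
$U{\left(Z \right)} = \frac{5}{-2 + 2 Z \left(21 + Z\right)}$ ($U{\left(Z \right)} = \frac{5}{-2 + \left(Z + Z\right) \left(Z + 21\right)} = \frac{5}{-2 + 2 Z \left(21 + Z\right)}$)
$G{\left(Y \right)} = - \frac{2}{7}$ ($G{\left(Y \right)} = - \frac{\left(Y + Y\right) \frac{1}{Y}}{7} = - \frac{2 Y \frac{1}{Y}}{7} = \left(- \frac{1}{7}\right) 2 = - \frac{2}{7}$)
$\frac{9678}{\left(G{\left(47 \right)} + 4438\right) \left(U{\left(32 \right)} - 1248\right)} = \frac{9678}{\left(- \frac{2}{7} + 4438\right) \left(\frac{5}{2 \left(-1 + 32^{2} + 21 \cdot 32\right)} - 1248\right)} = \frac{9678}{\frac{31064}{7} \left(\frac{5}{2 \left(-1 + 1024 + 672\right)} - 1248\right)} = \frac{9678}{\frac{31064}{7} \left(\frac{5}{2 \cdot 1695} - 1248\right)} = \frac{9678}{\frac{31064}{7} \left(\frac{5}{2} \cdot \frac{1}{1695} - 1248\right)} = \frac{9678}{\frac{31064}{7} \left(\frac{1}{678} - 1248\right)} = \frac{9678}{\frac{31064}{7} \left(- \frac{846143}{678}\right)} = \frac{9678}{- \frac{13142293076}{2373}} = 9678 \left(- \frac{2373}{13142293076}\right) = - \frac{11482947}{6571146538}$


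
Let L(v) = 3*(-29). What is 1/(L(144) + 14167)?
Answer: 1/14080 ≈ 7.1023e-5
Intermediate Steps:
L(v) = -87
1/(L(144) + 14167) = 1/(-87 + 14167) = 1/14080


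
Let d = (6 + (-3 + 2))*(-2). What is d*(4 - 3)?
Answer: -10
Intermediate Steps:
d = -10 (d = (6 - 1)*(-2) = 5*(-2) = -10)
d*(4 - 3) = -10*(4 - 3) = -10*1 = -10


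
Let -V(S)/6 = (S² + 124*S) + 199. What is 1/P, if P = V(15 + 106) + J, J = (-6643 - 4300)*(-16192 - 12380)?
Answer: 1/312484332 ≈ 3.2002e-9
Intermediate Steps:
V(S) = -1194 - 744*S - 6*S² (V(S) = -6*((S² + 124*S) + 199) = -6*(199 + S² + 124*S) = -1194 - 744*S - 6*S²)
J = 312663396 (J = -10943*(-28572) = 312663396)
P = 312484332 (P = (-1194 - 744*(15 + 106) - 6*(15 + 106)²) + 312663396 = (-1194 - 744*121 - 6*121²) + 312663396 = (-1194 - 90024 - 6*14641) + 312663396 = (-1194 - 90024 - 87846) + 312663396 = -179064 + 312663396 = 312484332)
1/P = 1/312484332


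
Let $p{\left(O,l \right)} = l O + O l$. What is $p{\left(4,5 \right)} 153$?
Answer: $6120$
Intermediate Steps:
$p{\left(O,l \right)} = 2 O l$ ($p{\left(O,l \right)} = O l + O l = 2 O l$)
$p{\left(4,5 \right)} 153 = 2 \cdot 4 \cdot 5 \cdot 153 = 40 \cdot 153 = 6120$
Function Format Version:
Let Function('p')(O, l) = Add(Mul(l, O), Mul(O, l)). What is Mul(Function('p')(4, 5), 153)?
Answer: 6120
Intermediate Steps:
Function('p')(O, l) = Mul(2, O, l) (Function('p')(O, l) = Add(Mul(O, l), Mul(O, l)) = Mul(2, O, l))
Mul(Function('p')(4, 5), 153) = Mul(Mul(2, 4, 5), 153) = Mul(40, 153) = 6120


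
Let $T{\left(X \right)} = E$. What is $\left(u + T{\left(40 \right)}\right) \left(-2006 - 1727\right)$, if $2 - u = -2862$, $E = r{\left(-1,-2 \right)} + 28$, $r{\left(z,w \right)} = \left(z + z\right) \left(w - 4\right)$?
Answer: $-10840632$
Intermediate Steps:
$r{\left(z,w \right)} = 2 z \left(-4 + w\right)$
$E = 40$ ($E = 2 \left(-1\right) \left(-4 - 2\right) + 28 = 2 \left(-1\right) \left(-6\right) + 28 = 12 + 28 = 40$)
$T{\left(X \right)} = 40$
$u = 2864$ ($u = 2 - -2862 = 2 + 2862 = 2864$)
$\left(u + T{\left(40 \right)}\right) \left(-2006 - 1727\right) = \left(2864 + 40\right) \left(-2006 - 1727\right) = 2904 \left(-3733\right) = -10840632$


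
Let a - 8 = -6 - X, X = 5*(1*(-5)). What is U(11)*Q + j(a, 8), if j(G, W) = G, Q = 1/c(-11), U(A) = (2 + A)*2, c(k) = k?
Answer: 271/11 ≈ 24.636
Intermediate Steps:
U(A) = 4 + 2*A
X = -25 (X = 5*(-5) = -25)
a = 27 (a = 8 + (-6 - 1*(-25)) = 8 + (-6 + 25) = 8 + 19 = 27)
Q = -1/11 (Q = 1/(-11) = -1/11 ≈ -0.090909)
U(11)*Q + j(a, 8) = (4 + 2*11)*(-1/11) + 27 = (4 + 22)*(-1/11) + 27 = 26*(-1/11) + 27 = -26/11 + 27 = 271/11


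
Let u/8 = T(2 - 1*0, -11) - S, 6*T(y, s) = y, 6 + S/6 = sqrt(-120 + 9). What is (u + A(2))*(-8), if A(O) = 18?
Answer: -7408/3 + 384*I*sqrt(111) ≈ -2469.3 + 4045.7*I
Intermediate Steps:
S = -36 + 6*I*sqrt(111) (S = -36 + 6*sqrt(-120 + 9) = -36 + 6*sqrt(-111) = -36 + 6*(I*sqrt(111)) = -36 + 6*I*sqrt(111) ≈ -36.0 + 63.214*I)
T(y, s) = y/6
u = 872/3 - 48*I*sqrt(111) (u = 8*((2 - 1*0)/6 - (-36 + 6*I*sqrt(111))) = 8*((2 + 0)/6 + (36 - 6*I*sqrt(111))) = 8*((1/6)*2 + (36 - 6*I*sqrt(111))) = 8*(1/3 + (36 - 6*I*sqrt(111))) = 8*(109/3 - 6*I*sqrt(111)) = 872/3 - 48*I*sqrt(111) ≈ 290.67 - 505.71*I)
(u + A(2))*(-8) = ((872/3 - 48*I*sqrt(111)) + 18)*(-8) = (926/3 - 48*I*sqrt(111))*(-8) = -7408/3 + 384*I*sqrt(111)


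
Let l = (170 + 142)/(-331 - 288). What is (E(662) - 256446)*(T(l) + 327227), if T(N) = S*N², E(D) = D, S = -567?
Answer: -32056239914756216/383161 ≈ -8.3663e+10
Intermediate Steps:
l = -312/619 (l = 312/(-619) = 312*(-1/619) = -312/619 ≈ -0.50404)
T(N) = -567*N²
(E(662) - 256446)*(T(l) + 327227) = (662 - 256446)*(-567*(-312/619)² + 327227) = -255784*(-567*97344/383161 + 327227) = -255784*(-55194048/383161 + 327227) = -255784*125325430499/383161 = -32056239914756216/383161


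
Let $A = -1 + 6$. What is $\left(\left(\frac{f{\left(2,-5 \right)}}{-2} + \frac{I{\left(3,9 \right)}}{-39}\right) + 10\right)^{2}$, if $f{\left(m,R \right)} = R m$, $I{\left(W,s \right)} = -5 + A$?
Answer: $225$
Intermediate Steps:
$A = 5$
$I{\left(W,s \right)} = 0$ ($I{\left(W,s \right)} = -5 + 5 = 0$)
$\left(\left(\frac{f{\left(2,-5 \right)}}{-2} + \frac{I{\left(3,9 \right)}}{-39}\right) + 10\right)^{2} = \left(\left(\frac{\left(-5\right) 2}{-2} + \frac{0}{-39}\right) + 10\right)^{2} = \left(\left(\left(-10\right) \left(- \frac{1}{2}\right) + 0 \left(- \frac{1}{39}\right)\right) + 10\right)^{2} = \left(\left(5 + 0\right) + 10\right)^{2} = \left(5 + 10\right)^{2} = 15^{2} = 225$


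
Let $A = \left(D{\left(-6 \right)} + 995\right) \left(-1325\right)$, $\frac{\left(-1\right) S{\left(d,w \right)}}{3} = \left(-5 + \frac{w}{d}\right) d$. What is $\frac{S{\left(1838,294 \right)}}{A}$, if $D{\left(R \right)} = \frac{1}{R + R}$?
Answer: $- \frac{320256}{15819175} \approx -0.020245$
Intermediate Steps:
$S{\left(d,w \right)} = - 3 d \left(-5 + \frac{w}{d}\right)$ ($S{\left(d,w \right)} = - 3 \left(-5 + \frac{w}{d}\right) d = - 3 d \left(-5 + \frac{w}{d}\right)$)
$D{\left(R \right)} = \frac{1}{2 R}$
$A = - \frac{15819175}{12}$ ($A = \left(\frac{1}{2 \left(-6\right)} + 995\right) \left(-1325\right) = \left(\frac{1}{2} \left(- \frac{1}{6}\right) + 995\right) \left(-1325\right) = \left(- \frac{1}{12} + 995\right) \left(-1325\right) = \frac{11939}{12} \left(-1325\right) = - \frac{15819175}{12} \approx -1.3183 \cdot 10^{6}$)
$\frac{S{\left(1838,294 \right)}}{A} = \frac{\left(-3\right) 294 + 15 \cdot 1838}{- \frac{15819175}{12}} = \left(-882 + 27570\right) \left(- \frac{12}{15819175}\right) = 26688 \left(- \frac{12}{15819175}\right) = - \frac{320256}{15819175}$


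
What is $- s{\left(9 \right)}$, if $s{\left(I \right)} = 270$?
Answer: $-270$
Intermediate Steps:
$- s{\left(9 \right)} = \left(-1\right) 270 = -270$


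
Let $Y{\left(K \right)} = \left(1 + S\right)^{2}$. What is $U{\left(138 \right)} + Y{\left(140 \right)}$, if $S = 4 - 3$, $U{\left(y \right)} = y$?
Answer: $142$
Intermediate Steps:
$S = 1$
$Y{\left(K \right)} = 4$ ($Y{\left(K \right)} = \left(1 + 1\right)^{2} = 2^{2} = 4$)
$U{\left(138 \right)} + Y{\left(140 \right)} = 138 + 4 = 142$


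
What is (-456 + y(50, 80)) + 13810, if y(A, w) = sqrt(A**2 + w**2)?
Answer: 13354 + 10*sqrt(89) ≈ 13448.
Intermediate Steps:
(-456 + y(50, 80)) + 13810 = (-456 + sqrt(50**2 + 80**2)) + 13810 = (-456 + sqrt(2500 + 6400)) + 13810 = (-456 + sqrt(8900)) + 13810 = (-456 + 10*sqrt(89)) + 13810 = 13354 + 10*sqrt(89)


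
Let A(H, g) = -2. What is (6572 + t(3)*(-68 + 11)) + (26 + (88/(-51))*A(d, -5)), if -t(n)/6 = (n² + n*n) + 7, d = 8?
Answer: 772724/51 ≈ 15151.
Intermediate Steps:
t(n) = -42 - 12*n² (t(n) = -6*((n² + n*n) + 7) = -6*((n² + n²) + 7) = -6*(2*n² + 7) = -6*(7 + 2*n²) = -42 - 12*n²)
(6572 + t(3)*(-68 + 11)) + (26 + (88/(-51))*A(d, -5)) = (6572 + (-42 - 12*3²)*(-68 + 11)) + (26 + (88/(-51))*(-2)) = (6572 + (-42 - 12*9)*(-57)) + (26 + (88*(-1/51))*(-2)) = (6572 + (-42 - 108)*(-57)) + (26 - 88/51*(-2)) = (6572 - 150*(-57)) + (26 + 176/51) = (6572 + 8550) + 1502/51 = 15122 + 1502/51 = 772724/51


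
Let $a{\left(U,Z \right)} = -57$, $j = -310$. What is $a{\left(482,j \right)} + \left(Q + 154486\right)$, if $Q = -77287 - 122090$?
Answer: $-44948$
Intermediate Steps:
$Q = -199377$
$a{\left(482,j \right)} + \left(Q + 154486\right) = -57 + \left(-199377 + 154486\right) = -57 - 44891 = -44948$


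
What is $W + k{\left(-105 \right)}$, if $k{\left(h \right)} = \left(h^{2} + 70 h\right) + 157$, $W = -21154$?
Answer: $-17322$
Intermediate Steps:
$k{\left(h \right)} = 157 + h^{2} + 70 h$
$W + k{\left(-105 \right)} = -21154 + \left(157 + \left(-105\right)^{2} + 70 \left(-105\right)\right) = -21154 + \left(157 + 11025 - 7350\right) = -21154 + 3832 = -17322$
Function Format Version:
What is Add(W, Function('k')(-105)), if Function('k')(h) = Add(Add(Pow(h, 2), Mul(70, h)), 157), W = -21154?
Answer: -17322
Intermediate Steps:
Function('k')(h) = Add(157, Pow(h, 2), Mul(70, h))
Add(W, Function('k')(-105)) = Add(-21154, Add(157, Pow(-105, 2), Mul(70, -105))) = Add(-21154, Add(157, 11025, -7350)) = Add(-21154, 3832) = -17322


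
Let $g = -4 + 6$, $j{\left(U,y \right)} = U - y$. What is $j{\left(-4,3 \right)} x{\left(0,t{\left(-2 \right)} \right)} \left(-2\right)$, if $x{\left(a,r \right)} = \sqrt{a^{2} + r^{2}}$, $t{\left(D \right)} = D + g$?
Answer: $0$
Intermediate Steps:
$g = 2$
$t{\left(D \right)} = 2 + D$ ($t{\left(D \right)} = D + 2 = 2 + D$)
$j{\left(-4,3 \right)} x{\left(0,t{\left(-2 \right)} \right)} \left(-2\right) = \left(-4 - 3\right) \sqrt{0^{2} + \left(2 - 2\right)^{2}} \left(-2\right) = \left(-4 - 3\right) \sqrt{0 + 0^{2}} \left(-2\right) = - 7 \sqrt{0 + 0} \left(-2\right) = - 7 \sqrt{0} \left(-2\right) = \left(-7\right) 0 \left(-2\right) = 0 \left(-2\right) = 0$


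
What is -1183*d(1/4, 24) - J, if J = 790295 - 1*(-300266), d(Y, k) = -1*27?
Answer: -1058620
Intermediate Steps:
d(Y, k) = -27
J = 1090561 (J = 790295 + 300266 = 1090561)
-1183*d(1/4, 24) - J = -1183*(-27) - 1*1090561 = 31941 - 1090561 = -1058620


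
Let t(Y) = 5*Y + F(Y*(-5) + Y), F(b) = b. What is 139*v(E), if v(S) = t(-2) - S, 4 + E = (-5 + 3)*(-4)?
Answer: -834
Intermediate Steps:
E = 4 (E = -4 + (-5 + 3)*(-4) = -4 - 2*(-4) = -4 + 8 = 4)
t(Y) = Y (t(Y) = 5*Y + (Y*(-5) + Y) = 5*Y + (-5*Y + Y) = 5*Y - 4*Y = Y)
v(S) = -2 - S
139*v(E) = 139*(-2 - 1*4) = 139*(-2 - 4) = 139*(-6) = -834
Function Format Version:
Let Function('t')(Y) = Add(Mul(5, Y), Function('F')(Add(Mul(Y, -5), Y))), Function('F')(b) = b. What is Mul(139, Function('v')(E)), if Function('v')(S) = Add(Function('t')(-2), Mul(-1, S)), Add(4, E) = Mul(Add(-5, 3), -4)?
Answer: -834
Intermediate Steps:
E = 4 (E = Add(-4, Mul(Add(-5, 3), -4)) = Add(-4, Mul(-2, -4)) = Add(-4, 8) = 4)
Function('t')(Y) = Y (Function('t')(Y) = Add(Mul(5, Y), Add(Mul(Y, -5), Y)) = Add(Mul(5, Y), Add(Mul(-5, Y), Y)) = Add(Mul(5, Y), Mul(-4, Y)) = Y)
Function('v')(S) = Add(-2, Mul(-1, S))
Mul(139, Function('v')(E)) = Mul(139, Add(-2, Mul(-1, 4))) = Mul(139, Add(-2, -4)) = Mul(139, -6) = -834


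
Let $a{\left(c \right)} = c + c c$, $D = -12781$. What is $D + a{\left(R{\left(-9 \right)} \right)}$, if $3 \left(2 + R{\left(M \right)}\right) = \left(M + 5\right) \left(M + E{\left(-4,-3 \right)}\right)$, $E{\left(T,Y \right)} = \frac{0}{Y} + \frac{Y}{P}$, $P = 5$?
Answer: $- \frac{316339}{25} \approx -12654.0$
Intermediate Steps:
$E{\left(T,Y \right)} = \frac{Y}{5}$ ($E{\left(T,Y \right)} = \frac{0}{Y} + \frac{Y}{5} = 0 + Y \frac{1}{5} = 0 + \frac{Y}{5} = \frac{Y}{5}$)
$R{\left(M \right)} = -2 + \frac{\left(5 + M\right) \left(- \frac{3}{5} + M\right)}{3}$ ($R{\left(M \right)} = -2 + \frac{\left(M + 5\right) \left(M + \frac{1}{5} \left(-3\right)\right)}{3} = -2 + \frac{\left(5 + M\right) \left(M - \frac{3}{5}\right)}{3} = -2 + \frac{\left(5 + M\right) \left(- \frac{3}{5} + M\right)}{3}$)
$a{\left(c \right)} = c + c^{2}$
$D + a{\left(R{\left(-9 \right)} \right)} = -12781 + \left(-3 + \frac{\left(-9\right)^{2}}{3} + \frac{22}{15} \left(-9\right)\right) \left(1 + \left(-3 + \frac{\left(-9\right)^{2}}{3} + \frac{22}{15} \left(-9\right)\right)\right) = -12781 + \left(-3 + \frac{1}{3} \cdot 81 - \frac{66}{5}\right) \left(1 - - \frac{54}{5}\right) = -12781 + \left(-3 + 27 - \frac{66}{5}\right) \left(1 - - \frac{54}{5}\right) = -12781 + \frac{54 \left(1 + \frac{54}{5}\right)}{5} = -12781 + \frac{54}{5} \cdot \frac{59}{5} = -12781 + \frac{3186}{25} = - \frac{316339}{25}$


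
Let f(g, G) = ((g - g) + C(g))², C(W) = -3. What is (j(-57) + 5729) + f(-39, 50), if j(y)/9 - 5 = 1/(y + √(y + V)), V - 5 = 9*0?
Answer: 19089170/3301 - 18*I*√13/3301 ≈ 5782.8 - 0.019661*I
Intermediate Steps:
V = 5 (V = 5 + 9*0 = 5 + 0 = 5)
j(y) = 45 + 9/(y + √(5 + y)) (j(y) = 45 + 9/(y + √(y + 5)) = 45 + 9/(y + √(5 + y)))
f(g, G) = 9 (f(g, G) = ((g - g) - 3)² = (0 - 3)² = (-3)² = 9)
(j(-57) + 5729) + f(-39, 50) = (9*(1 + 5*(-57) + 5*√(5 - 57))/(-57 + √(5 - 57)) + 5729) + 9 = (9*(1 - 285 + 5*√(-52))/(-57 + √(-52)) + 5729) + 9 = (9*(1 - 285 + 5*(2*I*√13))/(-57 + 2*I*√13) + 5729) + 9 = (9*(1 - 285 + 10*I*√13)/(-57 + 2*I*√13) + 5729) + 9 = (9*(-284 + 10*I*√13)/(-57 + 2*I*√13) + 5729) + 9 = (5729 + 9*(-284 + 10*I*√13)/(-57 + 2*I*√13)) + 9 = 5738 + 9*(-284 + 10*I*√13)/(-57 + 2*I*√13)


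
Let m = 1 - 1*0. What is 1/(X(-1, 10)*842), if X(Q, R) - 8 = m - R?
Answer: -1/842 ≈ -0.0011876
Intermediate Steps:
m = 1 (m = 1 + 0 = 1)
X(Q, R) = 9 - R (X(Q, R) = 8 + (1 - R) = 9 - R)
1/(X(-1, 10)*842) = 1/((9 - 1*10)*842) = 1/((9 - 10)*842) = 1/(-1*842) = 1/(-842) = -1/842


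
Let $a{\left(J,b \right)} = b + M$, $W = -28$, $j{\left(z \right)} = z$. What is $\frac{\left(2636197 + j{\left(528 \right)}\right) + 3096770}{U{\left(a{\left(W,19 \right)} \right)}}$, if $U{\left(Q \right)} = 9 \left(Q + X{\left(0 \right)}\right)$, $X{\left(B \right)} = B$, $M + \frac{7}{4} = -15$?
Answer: $\frac{2548220}{9} \approx 2.8314 \cdot 10^{5}$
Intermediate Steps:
$M = - \frac{67}{4}$ ($M = - \frac{7}{4} - 15 = - \frac{67}{4} \approx -16.75$)
$a{\left(J,b \right)} = - \frac{67}{4} + b$ ($a{\left(J,b \right)} = b - \frac{67}{4} = - \frac{67}{4} + b$)
$U{\left(Q \right)} = 9 Q$ ($U{\left(Q \right)} = 9 \left(Q + 0\right) = 9 Q$)
$\frac{\left(2636197 + j{\left(528 \right)}\right) + 3096770}{U{\left(a{\left(W,19 \right)} \right)}} = \frac{\left(2636197 + 528\right) + 3096770}{9 \left(- \frac{67}{4} + 19\right)} = \frac{2636725 + 3096770}{9 \cdot \frac{9}{4}} = \frac{5733495}{\frac{81}{4}} = 5733495 \cdot \frac{4}{81} = \frac{2548220}{9}$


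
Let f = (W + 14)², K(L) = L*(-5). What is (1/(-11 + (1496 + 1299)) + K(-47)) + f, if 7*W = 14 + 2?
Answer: 68238673/136416 ≈ 500.22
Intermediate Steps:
K(L) = -5*L
W = 16/7 (W = (14 + 2)/7 = (⅐)*16 = 16/7 ≈ 2.2857)
f = 12996/49 (f = (16/7 + 14)² = (114/7)² = 12996/49 ≈ 265.22)
(1/(-11 + (1496 + 1299)) + K(-47)) + f = (1/(-11 + (1496 + 1299)) - 5*(-47)) + 12996/49 = (1/(-11 + 2795) + 235) + 12996/49 = (1/2784 + 235) + 12996/49 = 654241/2784 + 12996/49 = 68238673/136416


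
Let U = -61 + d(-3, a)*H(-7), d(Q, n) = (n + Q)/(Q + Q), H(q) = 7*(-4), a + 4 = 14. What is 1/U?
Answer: -3/85 ≈ -0.035294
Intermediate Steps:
a = 10 (a = -4 + 14 = 10)
H(q) = -28
d(Q, n) = (Q + n)/(2*Q) (d(Q, n) = (Q + n)/((2*Q)) = (Q + n)*(1/(2*Q)) = (Q + n)/(2*Q))
U = -85/3 (U = -61 + ((½)*(-3 + 10)/(-3))*(-28) = -61 + ((½)*(-⅓)*7)*(-28) = -61 - 7/6*(-28) = -61 + 98/3 = -85/3 ≈ -28.333)
1/U = 1/(-85/3) = -3/85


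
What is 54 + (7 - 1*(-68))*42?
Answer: 3204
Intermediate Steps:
54 + (7 - 1*(-68))*42 = 54 + (7 + 68)*42 = 54 + 75*42 = 54 + 3150 = 3204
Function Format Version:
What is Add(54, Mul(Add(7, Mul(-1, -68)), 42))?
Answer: 3204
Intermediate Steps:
Add(54, Mul(Add(7, Mul(-1, -68)), 42)) = Add(54, Mul(Add(7, 68), 42)) = Add(54, Mul(75, 42)) = Add(54, 3150) = 3204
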